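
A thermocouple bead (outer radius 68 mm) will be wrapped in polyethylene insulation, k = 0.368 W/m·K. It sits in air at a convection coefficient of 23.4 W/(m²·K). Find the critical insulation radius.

For a sphere r_cr = 2k/h = 2×0.368/23.4
r_cr = 31.5 mm; since the bare radius (68 mm) is above r_cr, any added insulation will reduce heat loss.

r_cr ≈ 31.5 mm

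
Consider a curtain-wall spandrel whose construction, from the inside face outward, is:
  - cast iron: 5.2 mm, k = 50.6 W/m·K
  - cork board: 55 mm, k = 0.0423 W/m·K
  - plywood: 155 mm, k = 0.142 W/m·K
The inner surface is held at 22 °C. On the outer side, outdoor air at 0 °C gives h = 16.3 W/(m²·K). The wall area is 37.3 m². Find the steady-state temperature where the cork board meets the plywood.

Using the resistance-network approach (series):
R_cast iron = L/(kA) = 0.0052/(50.6×37.3) = 2.755×10^-6 K/W
R_cork board = L/(kA) = 0.055/(0.0423×37.3) = 0.03486 K/W
R_plywood = L/(kA) = 0.155/(0.142×37.3) = 0.02926 K/W
R_outer film = 1/(h_o·A) = 1/(16.3×37.3) = 0.001645 K/W
R_total = 0.06577 K/W;  Q = ΔT/R_total = 22/0.06577 = 334.5 W
T_interface = T_inner − Q·ΣR(inner→interface) = 22 − 334×0.03486

T ≈ 10.3 °C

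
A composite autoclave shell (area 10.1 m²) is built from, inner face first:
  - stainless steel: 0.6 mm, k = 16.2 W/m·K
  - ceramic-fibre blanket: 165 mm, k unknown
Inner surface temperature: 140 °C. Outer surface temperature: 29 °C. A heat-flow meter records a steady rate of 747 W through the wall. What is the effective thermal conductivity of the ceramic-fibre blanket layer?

Using the resistance-network approach (series):
R_stainless steel = L/(kA) = 0.0006/(16.2×10.1) = 3.667×10^-6 K/W
Sum of known resistances R_other = 3.667×10^-6 K/W
Total R = ΔT/Q = 111/747 = 0.1486 K/W
R_ceramic-fibre blanket = R_total − R_other = 0.1486 K/W
k = L/(R·A) = 0.165/(0.1486×10.1)

k ≈ 0.11 W/(m·K)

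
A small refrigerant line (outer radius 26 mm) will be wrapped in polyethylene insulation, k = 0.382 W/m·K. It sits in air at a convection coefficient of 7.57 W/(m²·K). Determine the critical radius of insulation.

r_cr ≈ 50.5 mm

For a cylinder r_cr = k/h = 0.382/7.57
r_cr = 50.5 mm; since the bare radius (26 mm) is below r_cr, adding a thin layer of insulation will *increase* heat loss.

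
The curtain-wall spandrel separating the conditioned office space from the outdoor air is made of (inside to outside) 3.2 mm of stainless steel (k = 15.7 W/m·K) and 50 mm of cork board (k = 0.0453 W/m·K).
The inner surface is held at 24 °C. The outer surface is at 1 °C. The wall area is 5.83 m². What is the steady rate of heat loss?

Q ≈ 121 W

Using the resistance-network approach (series):
R_stainless steel = L/(kA) = 0.0032/(15.7×5.83) = 3.496×10^-5 K/W
R_cork board = L/(kA) = 0.05/(0.0453×5.83) = 0.1893 K/W
R_total = 0.1894 K/W
Q = ΔT / R_total = 23 / 0.1894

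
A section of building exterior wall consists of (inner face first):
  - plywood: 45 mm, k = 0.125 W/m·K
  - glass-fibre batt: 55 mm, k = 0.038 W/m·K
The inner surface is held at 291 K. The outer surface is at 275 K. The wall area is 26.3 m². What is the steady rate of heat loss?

Model the wall as resistances in series:
R_plywood = L/(kA) = 0.045/(0.125×26.3) = 0.01369 K/W
R_glass-fibre batt = L/(kA) = 0.055/(0.038×26.3) = 0.05503 K/W
R_total = 0.06872 K/W
Q = ΔT / R_total = 16 / 0.06872

Q ≈ 233 W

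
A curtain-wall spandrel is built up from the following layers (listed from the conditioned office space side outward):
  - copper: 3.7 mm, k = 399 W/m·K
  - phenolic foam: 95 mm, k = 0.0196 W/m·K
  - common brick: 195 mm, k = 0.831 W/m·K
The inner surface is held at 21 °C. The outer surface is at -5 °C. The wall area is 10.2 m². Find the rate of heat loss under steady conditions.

Q ≈ 52.2 W

Model the wall as resistances in series:
R_copper = L/(kA) = 0.0037/(399×10.2) = 9.091×10^-7 K/W
R_phenolic foam = L/(kA) = 0.095/(0.0196×10.2) = 0.4752 K/W
R_common brick = L/(kA) = 0.195/(0.831×10.2) = 0.02301 K/W
R_total = 0.4982 K/W
Q = ΔT / R_total = 26 / 0.4982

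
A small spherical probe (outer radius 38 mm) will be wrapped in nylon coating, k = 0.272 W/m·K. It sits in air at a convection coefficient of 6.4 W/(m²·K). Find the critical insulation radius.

For a sphere r_cr = 2k/h = 2×0.272/6.4
r_cr = 85 mm; since the bare radius (38 mm) is below r_cr, adding a thin layer of insulation will *increase* heat loss.

r_cr ≈ 85 mm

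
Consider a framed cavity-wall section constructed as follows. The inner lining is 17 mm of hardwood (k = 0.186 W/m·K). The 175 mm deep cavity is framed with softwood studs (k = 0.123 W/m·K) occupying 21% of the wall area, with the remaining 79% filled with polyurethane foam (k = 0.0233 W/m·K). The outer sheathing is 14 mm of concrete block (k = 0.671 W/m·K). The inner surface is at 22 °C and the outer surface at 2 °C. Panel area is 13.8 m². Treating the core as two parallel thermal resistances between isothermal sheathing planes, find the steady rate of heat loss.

Sheathing layers in series; stud and cavity paths in parallel between them.
R_inner = 0.017/(0.186×13.8) = 0.006623 K/W
R_stud  = 0.175/(0.123×0.21×13.8) = 0.4909 K/W
R_cav   = 0.175/(0.0233×0.79×13.8) = 0.6889 K/W
1/R_core = 1/R_stud + 1/R_cav → R_core = 0.2867 K/W
R_outer = 0.014/(0.671×13.8) = 0.001512 K/W
R_total = 0.2948 K/W
Q = ΔT/R_total = 20/0.2948

Q ≈ 67.8 W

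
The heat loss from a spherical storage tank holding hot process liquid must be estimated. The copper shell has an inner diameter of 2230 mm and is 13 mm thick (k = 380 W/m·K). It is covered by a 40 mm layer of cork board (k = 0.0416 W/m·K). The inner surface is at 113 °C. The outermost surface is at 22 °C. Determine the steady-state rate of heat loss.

Radial (spherical) resistances in series:
R_copper shell = (1/1.115 − 1/1.128)/(4π×380) = 2.165×10^-6 K/W
R_cork board = (1/1.128 − 1/1.168)/(4π×0.0416) = 0.05808 K/W
R_total = 0.05808 K/W
Q = ΔT/R_total = 91/0.05808

Q ≈ 1570 W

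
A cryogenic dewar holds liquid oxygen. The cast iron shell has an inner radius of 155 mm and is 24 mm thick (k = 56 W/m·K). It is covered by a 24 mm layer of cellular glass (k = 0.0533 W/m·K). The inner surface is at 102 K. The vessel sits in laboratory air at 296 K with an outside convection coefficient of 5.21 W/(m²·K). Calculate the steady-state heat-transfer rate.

For a spherical shell R = (1/r₁ − 1/r₂)/(4πk); film R = 1/(h·4πr²). In series:
R_cast iron shell = (1/0.155 − 1/0.179)/(4π×56) = 0.001229 K/W
R_cellular glass = (1/0.179 − 1/0.203)/(4π×0.0533) = 0.9861 K/W
R_outer film = 1/(h·4πr_o²) = 1/(5.21×4π×0.203²) = 0.3706 K/W
R_total = 1.358 K/W
Q = ΔT/R_total = 194/1.358

Q ≈ 143 W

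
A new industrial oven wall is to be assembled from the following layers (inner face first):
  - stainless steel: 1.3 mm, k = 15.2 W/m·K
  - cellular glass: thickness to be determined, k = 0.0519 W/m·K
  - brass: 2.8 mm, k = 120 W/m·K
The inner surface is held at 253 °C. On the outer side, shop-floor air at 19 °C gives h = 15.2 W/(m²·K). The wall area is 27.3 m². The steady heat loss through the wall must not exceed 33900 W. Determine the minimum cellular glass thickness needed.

L ≈ 6.36 mm

Treating each layer as a thermal resistance in series:
R_stainless steel = L/(kA) = 0.0013/(15.2×27.3) = 3.133×10^-6 K/W
R_brass = L/(kA) = 0.0028/(120×27.3) = 8.547×10^-7 K/W
R_outer film = 1/(h_o·A) = 1/(15.2×27.3) = 0.00241 K/W
Sum of the known resistances R_other = 0.002414 K/W
Required total resistance R_tot = ΔT/Q_allow = 234/33900 = 0.006903 K/W
R_cellular glass = R_tot − R_other = 0.004489 K/W
L = R·k·A = 0.004489×0.0519×27.3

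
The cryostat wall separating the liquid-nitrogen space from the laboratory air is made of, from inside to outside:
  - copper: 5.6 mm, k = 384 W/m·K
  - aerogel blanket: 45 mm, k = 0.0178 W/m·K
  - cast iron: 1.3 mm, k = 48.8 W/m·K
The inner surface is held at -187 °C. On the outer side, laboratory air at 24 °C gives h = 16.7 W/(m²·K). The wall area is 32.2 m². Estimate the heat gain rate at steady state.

Model the wall as resistances in series:
R_copper = L/(kA) = 0.0056/(384×32.2) = 4.529×10^-7 K/W
R_aerogel blanket = L/(kA) = 0.045/(0.0178×32.2) = 0.07851 K/W
R_cast iron = L/(kA) = 0.0013/(48.8×32.2) = 8.273×10^-7 K/W
R_outer film = 1/(h_o·A) = 1/(16.7×32.2) = 0.00186 K/W
R_total = 0.08037 K/W
Q = ΔT / R_total = 211 / 0.08037

Q ≈ 2630 W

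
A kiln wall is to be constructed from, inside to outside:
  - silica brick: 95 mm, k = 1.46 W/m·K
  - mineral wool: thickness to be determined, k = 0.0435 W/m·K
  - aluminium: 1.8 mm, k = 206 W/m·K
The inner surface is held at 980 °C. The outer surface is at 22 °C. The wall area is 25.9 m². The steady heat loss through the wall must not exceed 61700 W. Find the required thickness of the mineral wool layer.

L ≈ 14.7 mm

Thermal resistances in series:
R_silica brick = L/(kA) = 0.095/(1.46×25.9) = 0.002512 K/W
R_aluminium = L/(kA) = 0.0018/(206×25.9) = 3.374×10^-7 K/W
Sum of the known resistances R_other = 0.002513 K/W
Required total resistance R_tot = ΔT/Q_allow = 958/61700 = 0.01553 K/W
R_mineral wool = R_tot − R_other = 0.01301 K/W
L = R·k·A = 0.01301×0.0435×25.9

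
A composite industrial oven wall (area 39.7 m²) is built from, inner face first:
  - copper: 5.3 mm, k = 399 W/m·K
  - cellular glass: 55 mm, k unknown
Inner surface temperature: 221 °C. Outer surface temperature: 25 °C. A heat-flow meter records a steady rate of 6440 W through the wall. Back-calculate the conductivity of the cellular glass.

Series thermal resistances:
R_copper = L/(kA) = 0.0053/(399×39.7) = 3.346×10^-7 K/W
Sum of known resistances R_other = 3.346×10^-7 K/W
Total R = ΔT/Q = 196/6440 = 0.03043 K/W
R_cellular glass = R_total − R_other = 0.03043 K/W
k = L/(R·A) = 0.055/(0.03043×39.7)

k ≈ 0.0455 W/(m·K)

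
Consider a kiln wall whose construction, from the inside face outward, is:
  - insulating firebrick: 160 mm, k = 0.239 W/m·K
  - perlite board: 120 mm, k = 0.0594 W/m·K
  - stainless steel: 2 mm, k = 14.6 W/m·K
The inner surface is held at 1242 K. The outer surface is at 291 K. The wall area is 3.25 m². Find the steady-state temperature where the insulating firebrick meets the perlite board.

T ≈ 1010 K

Thermal resistances in series:
R_insulating firebrick = L/(kA) = 0.16/(0.239×3.25) = 0.206 K/W
R_perlite board = L/(kA) = 0.12/(0.0594×3.25) = 0.6216 K/W
R_stainless steel = L/(kA) = 0.002/(14.6×3.25) = 4.215×10^-5 K/W
R_total = 0.8276 K/W;  Q = ΔT/R_total = 951/0.8276 = 1149 W
T_interface = T_inner − Q·ΣR(inner→interface) = 1242 − 1150×0.206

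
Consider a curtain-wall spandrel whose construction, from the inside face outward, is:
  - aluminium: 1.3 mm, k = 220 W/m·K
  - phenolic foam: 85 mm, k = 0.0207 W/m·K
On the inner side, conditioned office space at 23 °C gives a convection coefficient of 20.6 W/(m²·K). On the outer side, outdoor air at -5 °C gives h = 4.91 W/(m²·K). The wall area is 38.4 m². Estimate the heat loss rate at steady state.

Q ≈ 247 W

Series thermal resistances:
R_inner film = 1/(h_i·A) = 1/(20.6×38.4) = 0.001264 K/W
R_aluminium = L/(kA) = 0.0013/(220×38.4) = 1.539×10^-7 K/W
R_phenolic foam = L/(kA) = 0.085/(0.0207×38.4) = 0.1069 K/W
R_outer film = 1/(h_o·A) = 1/(4.91×38.4) = 0.005304 K/W
R_total = 0.1135 K/W
Q = ΔT / R_total = 28 / 0.1135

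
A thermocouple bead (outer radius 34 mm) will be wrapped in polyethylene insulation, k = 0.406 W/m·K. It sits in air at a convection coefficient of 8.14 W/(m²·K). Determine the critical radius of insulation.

r_cr ≈ 99.8 mm

For a sphere r_cr = 2k/h = 2×0.406/8.14
r_cr = 99.8 mm; since the bare radius (34 mm) is below r_cr, adding a thin layer of insulation will *increase* heat loss.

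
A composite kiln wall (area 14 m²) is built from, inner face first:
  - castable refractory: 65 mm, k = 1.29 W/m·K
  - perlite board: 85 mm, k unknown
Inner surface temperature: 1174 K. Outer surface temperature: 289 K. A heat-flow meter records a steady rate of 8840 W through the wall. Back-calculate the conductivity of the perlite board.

k ≈ 0.0629 W/(m·K)

Using the resistance-network approach (series):
R_castable refractory = L/(kA) = 0.065/(1.29×14) = 0.003599 K/W
Sum of known resistances R_other = 0.003599 K/W
Total R = ΔT/Q = 885/8840 = 0.1001 K/W
R_perlite board = R_total − R_other = 0.09651 K/W
k = L/(R·A) = 0.085/(0.09651×14)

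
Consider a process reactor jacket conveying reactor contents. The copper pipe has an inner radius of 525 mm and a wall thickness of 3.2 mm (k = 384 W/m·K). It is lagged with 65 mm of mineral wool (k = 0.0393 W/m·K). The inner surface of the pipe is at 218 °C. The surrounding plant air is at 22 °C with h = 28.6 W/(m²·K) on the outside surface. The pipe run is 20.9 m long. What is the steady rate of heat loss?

For a radial system each layer contributes R = ln(r_out/r_in)/(2πkL); films add R = 1/(hA).
R_copper pipe wall = ln(528.2/525)/(2π×384×20.9) = 1.205×10^-7 K/W
R_mineral wool = ln(593.2/528.2)/(2π×0.0393×20.9) = 0.02249 K/W
R_outer film = 1/(h_o·2πr_oL) = 1/(28.6×2π×0.5932×20.9) = 4.489×10^-4 K/W
R_total = 0.02294 K/W
Q = ΔT/R_total = 196/0.02294

Q ≈ 8550 W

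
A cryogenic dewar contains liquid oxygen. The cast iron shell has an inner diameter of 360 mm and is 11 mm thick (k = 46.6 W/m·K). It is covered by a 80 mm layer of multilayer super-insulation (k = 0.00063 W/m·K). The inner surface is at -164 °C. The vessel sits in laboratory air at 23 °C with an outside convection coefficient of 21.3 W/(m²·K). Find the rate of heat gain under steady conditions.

Q ≈ 0.958 W

Spherical conduction: R = (1/r_in − 1/r_out)/(4πk) per layer; series-sum.
R_cast iron shell = (1/0.18 − 1/0.191)/(4π×46.6) = 5.464×10^-4 K/W
R_multilayer super-insulation = (1/0.191 − 1/0.271)/(4π×0.00063) = 195.2 K/W
R_outer film = 1/(h·4πr_o²) = 1/(21.3×4π×0.271²) = 0.05087 K/W
R_total = 195.3 K/W
Q = ΔT/R_total = 187/195.3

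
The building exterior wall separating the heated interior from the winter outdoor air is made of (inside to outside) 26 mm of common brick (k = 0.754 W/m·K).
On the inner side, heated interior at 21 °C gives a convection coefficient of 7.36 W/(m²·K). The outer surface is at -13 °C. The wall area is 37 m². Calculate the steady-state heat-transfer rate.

Q ≈ 7380 W

Treating each layer as a thermal resistance in series:
R_inner film = 1/(h_i·A) = 1/(7.36×37) = 0.003672 K/W
R_common brick = L/(kA) = 0.026/(0.754×37) = 9.32×10^-4 K/W
R_total = 0.004604 K/W
Q = ΔT / R_total = 34 / 0.004604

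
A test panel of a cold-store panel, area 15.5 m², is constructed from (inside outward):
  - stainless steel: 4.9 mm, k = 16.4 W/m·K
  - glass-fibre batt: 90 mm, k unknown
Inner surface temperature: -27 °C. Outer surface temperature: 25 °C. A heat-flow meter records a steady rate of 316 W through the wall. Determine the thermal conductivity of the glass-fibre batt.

Thermal resistances in series:
R_stainless steel = L/(kA) = 0.0049/(16.4×15.5) = 1.928×10^-5 K/W
Sum of known resistances R_other = 1.928×10^-5 K/W
Total R = ΔT/Q = 52/316 = 0.1646 K/W
R_glass-fibre batt = R_total − R_other = 0.1645 K/W
k = L/(R·A) = 0.09/(0.1645×15.5)

k ≈ 0.0353 W/(m·K)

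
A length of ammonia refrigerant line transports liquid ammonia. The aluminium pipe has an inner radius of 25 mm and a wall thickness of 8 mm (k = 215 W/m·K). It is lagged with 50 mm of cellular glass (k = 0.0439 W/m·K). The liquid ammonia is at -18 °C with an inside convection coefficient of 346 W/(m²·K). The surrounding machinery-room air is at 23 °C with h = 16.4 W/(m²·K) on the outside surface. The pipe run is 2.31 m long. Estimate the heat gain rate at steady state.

Q ≈ 27.2 W

Radial resistances (cylindrical: R_cond = ln(r_o/r_i)/(2πkL), R_conv = 1/(h·2πrL)):
R_inner film = 1/(h_i·2πr₁L) = 1/(346×2π×0.025×2.31) = 0.007965 K/W
R_aluminium pipe wall = ln(33/25)/(2π×215×2.31) = 8.897×10^-5 K/W
R_cellular glass = ln(83/33)/(2π×0.0439×2.31) = 1.448 K/W
R_outer film = 1/(h_o·2πr_oL) = 1/(16.4×2π×0.083×2.31) = 0.05062 K/W
R_total = 1.506 K/W
Q = ΔT/R_total = 41/1.506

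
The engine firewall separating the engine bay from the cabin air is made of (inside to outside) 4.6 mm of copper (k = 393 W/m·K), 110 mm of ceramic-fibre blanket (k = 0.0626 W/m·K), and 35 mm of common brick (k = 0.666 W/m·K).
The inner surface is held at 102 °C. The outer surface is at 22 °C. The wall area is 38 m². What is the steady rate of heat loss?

Q ≈ 1680 W

Model the wall as resistances in series:
R_copper = L/(kA) = 0.0046/(393×38) = 3.08×10^-7 K/W
R_ceramic-fibre blanket = L/(kA) = 0.11/(0.0626×38) = 0.04624 K/W
R_common brick = L/(kA) = 0.035/(0.666×38) = 0.001383 K/W
R_total = 0.04763 K/W
Q = ΔT / R_total = 80 / 0.04763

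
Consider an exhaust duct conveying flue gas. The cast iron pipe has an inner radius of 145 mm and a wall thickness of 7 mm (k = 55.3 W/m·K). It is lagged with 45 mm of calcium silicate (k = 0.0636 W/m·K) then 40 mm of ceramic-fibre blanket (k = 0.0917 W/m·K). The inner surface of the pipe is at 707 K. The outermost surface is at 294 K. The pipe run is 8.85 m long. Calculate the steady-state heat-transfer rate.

Per-layer cylindrical resistances, series-summed:
R_cast iron pipe wall = ln(152/145)/(2π×55.3×8.85) = 1.533×10^-5 K/W
R_calcium silicate = ln(197/152)/(2π×0.0636×8.85) = 0.07333 K/W
R_ceramic-fibre blanket = ln(237/197)/(2π×0.0917×8.85) = 0.03625 K/W
R_total = 0.1096 K/W
Q = ΔT/R_total = 413/0.1096

Q ≈ 3770 W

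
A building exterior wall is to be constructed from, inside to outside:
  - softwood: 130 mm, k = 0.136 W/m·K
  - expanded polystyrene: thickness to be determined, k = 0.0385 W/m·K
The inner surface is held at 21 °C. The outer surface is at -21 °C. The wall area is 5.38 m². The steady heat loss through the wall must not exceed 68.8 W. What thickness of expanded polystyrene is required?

Model the wall as resistances in series:
R_softwood = L/(kA) = 0.13/(0.136×5.38) = 0.1777 K/W
Sum of the known resistances R_other = 0.1777 K/W
Required total resistance R_tot = ΔT/Q_allow = 42/68.8 = 0.6105 K/W
R_expanded polystyrene = R_tot − R_other = 0.4328 K/W
L = R·k·A = 0.4328×0.0385×5.38

L ≈ 89.6 mm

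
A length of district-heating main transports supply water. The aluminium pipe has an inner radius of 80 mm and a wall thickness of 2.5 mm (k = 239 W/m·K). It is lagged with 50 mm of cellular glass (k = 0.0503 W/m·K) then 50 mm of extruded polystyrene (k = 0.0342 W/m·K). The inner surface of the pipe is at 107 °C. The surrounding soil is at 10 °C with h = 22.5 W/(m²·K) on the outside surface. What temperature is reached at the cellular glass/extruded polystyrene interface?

For a radial system each layer contributes R = ln(r_out/r_in)/(2πkL); films add R = 1/(hA).
R_aluminium pipe wall = ln(82.5/80)/(2π×239×1) = 2.049×10^-5 K/W
R_cellular glass = ln(132.5/82.5)/(2π×0.0503×1) = 1.499 K/W
R_extruded polystyrene = ln(182.5/132.5)/(2π×0.0342×1) = 1.49 K/W
R_outer film = 1/(h_o·2πr_oL) = 1/(22.5×2π×0.1825×1) = 0.03876 K/W
R_total = 3.028 K/W
Q = ΔT/R_total = 97/3.028
Q = 32 W/m
T_interface = T_inner − Q·ΣR(inner→interface) = 107 − 32×1.499

T ≈ 59 °C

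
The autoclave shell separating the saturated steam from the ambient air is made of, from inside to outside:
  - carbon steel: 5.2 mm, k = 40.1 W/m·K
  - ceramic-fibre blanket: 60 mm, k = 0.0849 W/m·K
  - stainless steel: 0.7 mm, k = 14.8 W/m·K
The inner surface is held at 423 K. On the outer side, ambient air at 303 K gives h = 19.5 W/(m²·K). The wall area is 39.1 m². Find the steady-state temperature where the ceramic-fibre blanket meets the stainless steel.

Model the wall as resistances in series:
R_carbon steel = L/(kA) = 0.0052/(40.1×39.1) = 3.317×10^-6 K/W
R_ceramic-fibre blanket = L/(kA) = 0.06/(0.0849×39.1) = 0.01807 K/W
R_stainless steel = L/(kA) = 0.0007/(14.8×39.1) = 1.21×10^-6 K/W
R_outer film = 1/(h_o·A) = 1/(19.5×39.1) = 0.001312 K/W
R_total = 0.01939 K/W;  Q = ΔT/R_total = 120/0.01939 = 6189 W
T_interface = T_inner − Q·ΣR(inner→interface) = 423 − 6190×0.01808

T ≈ 311 K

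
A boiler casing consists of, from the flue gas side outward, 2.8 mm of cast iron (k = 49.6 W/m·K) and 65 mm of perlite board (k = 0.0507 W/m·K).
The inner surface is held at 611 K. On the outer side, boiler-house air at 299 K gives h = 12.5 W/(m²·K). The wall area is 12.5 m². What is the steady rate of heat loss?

Q ≈ 2860 W

Treating each layer as a thermal resistance in series:
R_cast iron = L/(kA) = 0.0028/(49.6×12.5) = 4.516×10^-6 K/W
R_perlite board = L/(kA) = 0.065/(0.0507×12.5) = 0.1026 K/W
R_outer film = 1/(h_o·A) = 1/(12.5×12.5) = 0.0064 K/W
R_total = 0.109 K/W
Q = ΔT / R_total = 312 / 0.109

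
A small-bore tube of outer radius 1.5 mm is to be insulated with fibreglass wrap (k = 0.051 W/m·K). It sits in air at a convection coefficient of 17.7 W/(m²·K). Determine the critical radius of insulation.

r_cr ≈ 2.88 mm

For a cylinder r_cr = k/h = 0.051/17.7
r_cr = 2.88 mm; since the bare radius (1.5 mm) is below r_cr, adding a thin layer of insulation will *increase* heat loss.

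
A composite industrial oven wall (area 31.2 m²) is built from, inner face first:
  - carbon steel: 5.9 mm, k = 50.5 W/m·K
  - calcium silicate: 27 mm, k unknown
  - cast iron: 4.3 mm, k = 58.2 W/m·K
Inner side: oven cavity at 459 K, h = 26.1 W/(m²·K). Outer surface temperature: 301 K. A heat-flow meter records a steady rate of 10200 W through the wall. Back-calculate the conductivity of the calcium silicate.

k ≈ 0.0607 W/(m·K)

Treating each layer as a thermal resistance in series:
R_inner film = 1/(h_i·A) = 1/(26.1×31.2) = 0.001228 K/W
R_carbon steel = L/(kA) = 0.0059/(50.5×31.2) = 3.745×10^-6 K/W
R_cast iron = L/(kA) = 0.0043/(58.2×31.2) = 2.368×10^-6 K/W
Sum of known resistances R_other = 0.001234 K/W
Total R = ΔT/Q = 158/10200 = 0.01549 K/W
R_calcium silicate = R_total − R_other = 0.01426 K/W
k = L/(R·A) = 0.027/(0.01426×31.2)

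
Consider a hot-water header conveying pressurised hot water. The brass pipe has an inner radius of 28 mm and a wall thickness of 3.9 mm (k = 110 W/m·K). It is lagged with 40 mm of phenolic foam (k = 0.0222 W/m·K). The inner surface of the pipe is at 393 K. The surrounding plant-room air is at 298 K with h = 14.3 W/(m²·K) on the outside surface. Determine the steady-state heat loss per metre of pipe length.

q′ ≈ 15.9 W/m

Treating each annulus and film as a series resistance:
R_brass pipe wall = ln(31.9/28)/(2π×110×1) = 1.887×10^-4 K/W
R_phenolic foam = ln(71.9/31.9)/(2π×0.0222×1) = 5.826 K/W
R_outer film = 1/(h_o·2πr_oL) = 1/(14.3×2π×0.0719×1) = 0.1548 K/W
R_total = 5.981 K/W
Q = ΔT/R_total = 95/5.981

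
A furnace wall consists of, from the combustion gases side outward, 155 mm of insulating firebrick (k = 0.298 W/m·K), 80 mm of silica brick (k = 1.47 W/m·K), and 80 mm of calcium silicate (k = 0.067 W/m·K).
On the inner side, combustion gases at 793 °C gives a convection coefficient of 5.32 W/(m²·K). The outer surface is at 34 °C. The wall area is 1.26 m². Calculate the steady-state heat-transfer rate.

Q ≈ 489 W

Treating each layer as a thermal resistance in series:
R_inner film = 1/(h_i·A) = 1/(5.32×1.26) = 0.1492 K/W
R_insulating firebrick = L/(kA) = 0.155/(0.298×1.26) = 0.4128 K/W
R_silica brick = L/(kA) = 0.08/(1.47×1.26) = 0.04319 K/W
R_calcium silicate = L/(kA) = 0.08/(0.067×1.26) = 0.9476 K/W
R_total = 1.553 K/W
Q = ΔT / R_total = 759 / 1.553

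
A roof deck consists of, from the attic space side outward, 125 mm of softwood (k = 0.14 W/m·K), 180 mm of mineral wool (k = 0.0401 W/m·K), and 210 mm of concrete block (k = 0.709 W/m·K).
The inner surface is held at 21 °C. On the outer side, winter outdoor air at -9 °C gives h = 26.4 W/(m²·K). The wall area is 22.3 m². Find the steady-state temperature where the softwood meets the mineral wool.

Using the resistance-network approach (series):
R_softwood = L/(kA) = 0.125/(0.14×22.3) = 0.04004 K/W
R_mineral wool = L/(kA) = 0.18/(0.0401×22.3) = 0.2013 K/W
R_concrete block = L/(kA) = 0.21/(0.709×22.3) = 0.01328 K/W
R_outer film = 1/(h_o·A) = 1/(26.4×22.3) = 0.001699 K/W
R_total = 0.2563 K/W;  Q = ΔT/R_total = 30/0.2563 = 117 W
T_interface = T_inner − Q·ΣR(inner→interface) = 21 − 117×0.04004

T ≈ 16.3 °C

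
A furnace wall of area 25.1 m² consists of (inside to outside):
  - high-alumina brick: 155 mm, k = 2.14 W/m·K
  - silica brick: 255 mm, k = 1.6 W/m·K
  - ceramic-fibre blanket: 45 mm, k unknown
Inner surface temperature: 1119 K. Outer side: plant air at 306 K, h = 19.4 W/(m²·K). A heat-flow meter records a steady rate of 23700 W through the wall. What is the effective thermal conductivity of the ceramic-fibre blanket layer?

k ≈ 0.0779 W/(m·K)

Model the wall as resistances in series:
R_high-alumina brick = L/(kA) = 0.155/(2.14×25.1) = 0.002886 K/W
R_silica brick = L/(kA) = 0.255/(1.6×25.1) = 0.00635 K/W
R_outer film = 1/(h_o·A) = 1/(19.4×25.1) = 0.002054 K/W
Sum of known resistances R_other = 0.01129 K/W
Total R = ΔT/Q = 813/23700 = 0.0343 K/W
R_ceramic-fibre blanket = R_total − R_other = 0.02301 K/W
k = L/(R·A) = 0.045/(0.02301×25.1)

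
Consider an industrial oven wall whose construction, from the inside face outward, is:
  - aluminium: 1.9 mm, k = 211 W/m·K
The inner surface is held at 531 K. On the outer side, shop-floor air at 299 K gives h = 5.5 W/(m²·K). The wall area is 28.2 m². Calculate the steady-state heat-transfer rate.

Thermal resistances in series:
R_aluminium = L/(kA) = 0.0019/(211×28.2) = 3.193×10^-7 K/W
R_outer film = 1/(h_o·A) = 1/(5.5×28.2) = 0.006447 K/W
R_total = 0.006448 K/W
Q = ΔT / R_total = 232 / 0.006448

Q ≈ 36000 W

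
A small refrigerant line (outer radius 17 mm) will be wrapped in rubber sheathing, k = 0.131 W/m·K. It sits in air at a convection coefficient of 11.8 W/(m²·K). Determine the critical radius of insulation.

r_cr ≈ 11.1 mm

For a cylinder r_cr = k/h = 0.131/11.8
r_cr = 11.1 mm; since the bare radius (17 mm) is above r_cr, any added insulation will reduce heat loss.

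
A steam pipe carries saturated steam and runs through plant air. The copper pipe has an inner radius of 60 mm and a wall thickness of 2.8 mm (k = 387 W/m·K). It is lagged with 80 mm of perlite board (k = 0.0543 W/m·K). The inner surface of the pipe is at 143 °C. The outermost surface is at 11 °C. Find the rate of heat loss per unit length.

q′ ≈ 54.8 W/m

For a radial system each layer contributes R = ln(r_out/r_in)/(2πkL); films add R = 1/(hA).
R_copper pipe wall = ln(62.8/60)/(2π×387×1) = 1.876×10^-5 K/W
R_perlite board = ln(142.8/62.8)/(2π×0.0543×1) = 2.408 K/W
R_total = 2.408 K/W
Q = ΔT/R_total = 132/2.408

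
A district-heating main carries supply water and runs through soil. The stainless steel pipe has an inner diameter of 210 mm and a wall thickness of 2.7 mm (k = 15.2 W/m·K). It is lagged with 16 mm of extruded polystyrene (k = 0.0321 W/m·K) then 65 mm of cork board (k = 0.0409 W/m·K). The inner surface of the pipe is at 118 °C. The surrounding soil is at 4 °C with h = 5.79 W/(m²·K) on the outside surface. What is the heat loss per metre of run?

For a radial system each layer contributes R = ln(r_out/r_in)/(2πkL); films add R = 1/(hA).
R_stainless steel pipe wall = ln(107.7/105)/(2π×15.2×1) = 2.658×10^-4 K/W
R_extruded polystyrene = ln(123.7/107.7)/(2π×0.0321×1) = 0.6867 K/W
R_cork board = ln(188.7/123.7)/(2π×0.0409×1) = 1.643 K/W
R_outer film = 1/(h_o·2πr_oL) = 1/(5.79×2π×0.1887×1) = 0.1457 K/W
R_total = 2.476 K/W
Q = ΔT/R_total = 114/2.476

q′ ≈ 46 W/m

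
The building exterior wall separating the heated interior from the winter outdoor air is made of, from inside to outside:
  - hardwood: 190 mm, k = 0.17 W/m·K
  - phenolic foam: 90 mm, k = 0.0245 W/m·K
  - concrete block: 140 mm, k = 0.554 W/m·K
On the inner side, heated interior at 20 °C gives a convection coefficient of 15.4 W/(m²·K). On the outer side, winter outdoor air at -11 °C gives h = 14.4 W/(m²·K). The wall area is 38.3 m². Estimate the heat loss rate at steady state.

Q ≈ 229 W

Treating each layer as a thermal resistance in series:
R_inner film = 1/(h_i·A) = 1/(15.4×38.3) = 0.001695 K/W
R_hardwood = L/(kA) = 0.19/(0.17×38.3) = 0.02918 K/W
R_phenolic foam = L/(kA) = 0.09/(0.0245×38.3) = 0.09591 K/W
R_concrete block = L/(kA) = 0.14/(0.554×38.3) = 0.006598 K/W
R_outer film = 1/(h_o·A) = 1/(14.4×38.3) = 0.001813 K/W
R_total = 0.1352 K/W
Q = ΔT / R_total = 31 / 0.1352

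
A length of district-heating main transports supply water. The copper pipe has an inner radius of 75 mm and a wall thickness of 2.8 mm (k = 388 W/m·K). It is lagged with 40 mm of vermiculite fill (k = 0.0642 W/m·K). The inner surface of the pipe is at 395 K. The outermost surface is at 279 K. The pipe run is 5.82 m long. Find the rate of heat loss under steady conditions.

For a radial system each layer contributes R = ln(r_out/r_in)/(2πkL); films add R = 1/(hA).
R_copper pipe wall = ln(77.8/75)/(2π×388×5.82) = 2.583×10^-6 K/W
R_vermiculite fill = ln(117.8/77.8)/(2π×0.0642×5.82) = 0.1767 K/W
R_total = 0.1767 K/W
Q = ΔT/R_total = 116/0.1767

Q ≈ 656 W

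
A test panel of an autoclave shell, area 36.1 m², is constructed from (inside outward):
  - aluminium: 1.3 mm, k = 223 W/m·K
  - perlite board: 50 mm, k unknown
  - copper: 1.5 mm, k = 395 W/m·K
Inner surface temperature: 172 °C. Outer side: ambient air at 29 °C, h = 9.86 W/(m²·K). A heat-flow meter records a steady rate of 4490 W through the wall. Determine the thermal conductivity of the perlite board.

Series thermal resistances:
R_aluminium = L/(kA) = 0.0013/(223×36.1) = 1.615×10^-7 K/W
R_copper = L/(kA) = 0.0015/(395×36.1) = 1.052×10^-7 K/W
R_outer film = 1/(h_o·A) = 1/(9.86×36.1) = 0.002809 K/W
Sum of known resistances R_other = 0.00281 K/W
Total R = ΔT/Q = 143/4490 = 0.03185 K/W
R_perlite board = R_total − R_other = 0.02904 K/W
k = L/(R·A) = 0.05/(0.02904×36.1)

k ≈ 0.0477 W/(m·K)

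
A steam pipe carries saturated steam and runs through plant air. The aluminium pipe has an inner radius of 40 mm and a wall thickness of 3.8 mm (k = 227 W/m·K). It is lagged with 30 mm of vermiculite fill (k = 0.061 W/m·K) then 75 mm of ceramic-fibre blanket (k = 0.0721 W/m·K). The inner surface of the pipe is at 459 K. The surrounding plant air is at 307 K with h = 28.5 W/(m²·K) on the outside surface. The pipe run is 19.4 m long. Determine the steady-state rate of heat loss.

Radial resistances (cylindrical: R_cond = ln(r_o/r_i)/(2πkL), R_conv = 1/(h·2πrL)):
R_aluminium pipe wall = ln(43.8/40)/(2π×227×19.4) = 3.28×10^-6 K/W
R_vermiculite fill = ln(73.8/43.8)/(2π×0.061×19.4) = 0.07017 K/W
R_ceramic-fibre blanket = ln(148.8/73.8)/(2π×0.0721×19.4) = 0.07979 K/W
R_outer film = 1/(h_o·2πr_oL) = 1/(28.5×2π×0.1488×19.4) = 0.001935 K/W
R_total = 0.1519 K/W
Q = ΔT/R_total = 152/0.1519

Q ≈ 1000 W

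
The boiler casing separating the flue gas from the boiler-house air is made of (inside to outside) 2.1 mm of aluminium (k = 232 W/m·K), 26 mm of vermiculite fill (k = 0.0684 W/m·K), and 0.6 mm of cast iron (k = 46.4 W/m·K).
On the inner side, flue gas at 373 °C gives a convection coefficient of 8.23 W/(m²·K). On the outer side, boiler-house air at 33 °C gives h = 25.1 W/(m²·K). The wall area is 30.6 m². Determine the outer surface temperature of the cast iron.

Thermal resistances in series:
R_inner film = 1/(h_i·A) = 1/(8.23×30.6) = 0.003971 K/W
R_aluminium = L/(kA) = 0.0021/(232×30.6) = 2.958×10^-7 K/W
R_vermiculite fill = L/(kA) = 0.026/(0.0684×30.6) = 0.01242 K/W
R_cast iron = L/(kA) = 0.0006/(46.4×30.6) = 4.226×10^-7 K/W
R_outer film = 1/(h_o·A) = 1/(25.1×30.6) = 0.001302 K/W
R_total = 0.0177 K/W;  Q = ΔT/R_total = 340/0.0177 = 19210 W
T_interface = T_inner − Q·ΣR(inner→interface) = 373 − 19200×0.01639

T ≈ 58 °C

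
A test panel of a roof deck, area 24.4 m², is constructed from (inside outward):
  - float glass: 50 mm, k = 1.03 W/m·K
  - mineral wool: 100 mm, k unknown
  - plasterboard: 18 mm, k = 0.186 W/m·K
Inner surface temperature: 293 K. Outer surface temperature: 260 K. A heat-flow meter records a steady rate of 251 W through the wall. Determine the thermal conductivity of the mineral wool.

k ≈ 0.0327 W/(m·K)

Using the resistance-network approach (series):
R_float glass = L/(kA) = 0.05/(1.03×24.4) = 0.001989 K/W
R_plasterboard = L/(kA) = 0.018/(0.186×24.4) = 0.003966 K/W
Sum of known resistances R_other = 0.005956 K/W
Total R = ΔT/Q = 33/251 = 0.1315 K/W
R_mineral wool = R_total − R_other = 0.1255 K/W
k = L/(R·A) = 0.1/(0.1255×24.4)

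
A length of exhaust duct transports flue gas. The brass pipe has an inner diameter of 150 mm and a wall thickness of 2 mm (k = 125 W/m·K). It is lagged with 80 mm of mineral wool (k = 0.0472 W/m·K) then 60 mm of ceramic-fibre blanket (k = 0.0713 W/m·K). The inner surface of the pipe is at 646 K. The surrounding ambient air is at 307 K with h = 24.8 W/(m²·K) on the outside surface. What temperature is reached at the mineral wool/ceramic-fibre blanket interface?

T ≈ 388 K

For a radial system each layer contributes R = ln(r_out/r_in)/(2πkL); films add R = 1/(hA).
R_brass pipe wall = ln(77/75)/(2π×125×1) = 3.351×10^-5 K/W
R_mineral wool = ln(157/77)/(2π×0.0472×1) = 2.402 K/W
R_ceramic-fibre blanket = ln(217/157)/(2π×0.0713×1) = 0.7225 K/W
R_outer film = 1/(h_o·2πr_oL) = 1/(24.8×2π×0.217×1) = 0.02957 K/W
R_total = 3.154 K/W
Q = ΔT/R_total = 339/3.154
Q = 107 W/m
T_interface = T_inner − Q·ΣR(inner→interface) = 646 − 107×2.402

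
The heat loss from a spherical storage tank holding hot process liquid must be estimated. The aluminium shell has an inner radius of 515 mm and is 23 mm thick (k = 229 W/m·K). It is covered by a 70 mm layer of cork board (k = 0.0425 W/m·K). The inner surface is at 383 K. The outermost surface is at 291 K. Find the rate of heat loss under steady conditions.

Radial (spherical) resistances in series:
R_aluminium shell = (1/0.515 − 1/0.538)/(4π×229) = 2.885×10^-5 K/W
R_cork board = (1/0.538 − 1/0.608)/(4π×0.0425) = 0.4007 K/W
R_total = 0.4007 K/W
Q = ΔT/R_total = 92/0.4007

Q ≈ 230 W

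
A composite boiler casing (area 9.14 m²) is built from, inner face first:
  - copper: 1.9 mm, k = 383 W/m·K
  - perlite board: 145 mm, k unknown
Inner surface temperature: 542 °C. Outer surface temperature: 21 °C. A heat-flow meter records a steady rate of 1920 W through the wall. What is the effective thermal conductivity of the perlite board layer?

Thermal resistances in series:
R_copper = L/(kA) = 0.0019/(383×9.14) = 5.428×10^-7 K/W
Sum of known resistances R_other = 5.428×10^-7 K/W
Total R = ΔT/Q = 521/1920 = 0.2714 K/W
R_perlite board = R_total − R_other = 0.2714 K/W
k = L/(R·A) = 0.145/(0.2714×9.14)

k ≈ 0.0585 W/(m·K)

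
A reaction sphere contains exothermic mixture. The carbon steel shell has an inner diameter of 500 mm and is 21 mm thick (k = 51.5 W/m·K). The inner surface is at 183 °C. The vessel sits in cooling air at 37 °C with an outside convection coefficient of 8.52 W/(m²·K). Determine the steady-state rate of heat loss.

For a spherical shell R = (1/r₁ − 1/r₂)/(4πk); film R = 1/(h·4πr²). In series:
R_carbon steel shell = (1/0.25 − 1/0.271)/(4π×51.5) = 4.79×10^-4 K/W
R_outer film = 1/(h·4πr_o²) = 1/(8.52×4π×0.271²) = 0.1272 K/W
R_total = 0.1277 K/W
Q = ΔT/R_total = 146/0.1277

Q ≈ 1140 W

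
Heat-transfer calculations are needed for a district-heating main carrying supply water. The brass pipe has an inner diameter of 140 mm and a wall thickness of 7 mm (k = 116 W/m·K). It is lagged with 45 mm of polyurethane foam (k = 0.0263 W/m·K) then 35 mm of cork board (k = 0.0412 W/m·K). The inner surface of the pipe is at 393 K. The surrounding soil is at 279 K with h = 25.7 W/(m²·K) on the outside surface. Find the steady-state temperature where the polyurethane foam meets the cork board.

T ≈ 309 K

Cylindrical conduction, so R = ln(r₂/r₁)/(2πkL) per layer, in series:
R_brass pipe wall = ln(77/70)/(2π×116×1) = 1.308×10^-4 K/W
R_polyurethane foam = ln(122/77)/(2π×0.0263×1) = 2.785 K/W
R_cork board = ln(157/122)/(2π×0.0412×1) = 0.9743 K/W
R_outer film = 1/(h_o·2πr_oL) = 1/(25.7×2π×0.157×1) = 0.03944 K/W
R_total = 3.799 K/W
Q = ΔT/R_total = 114/3.799
Q = 30 W/m
T_interface = T_inner − Q·ΣR(inner→interface) = 393 − 30×2.785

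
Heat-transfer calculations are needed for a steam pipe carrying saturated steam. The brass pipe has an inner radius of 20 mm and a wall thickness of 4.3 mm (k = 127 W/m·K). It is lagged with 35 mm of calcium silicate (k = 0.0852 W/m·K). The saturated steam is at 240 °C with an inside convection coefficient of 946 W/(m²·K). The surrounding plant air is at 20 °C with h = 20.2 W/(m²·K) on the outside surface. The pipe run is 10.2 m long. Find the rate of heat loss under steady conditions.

Q ≈ 1240 W

Cylindrical conduction, so R = ln(r₂/r₁)/(2πkL) per layer, in series:
R_inner film = 1/(h_i·2πr₁L) = 1/(946×2π×0.02×10.2) = 8.247×10^-4 K/W
R_brass pipe wall = ln(24.3/20)/(2π×127×10.2) = 2.393×10^-5 K/W
R_calcium silicate = ln(59.3/24.3)/(2π×0.0852×10.2) = 0.1634 K/W
R_outer film = 1/(h_o·2πr_oL) = 1/(20.2×2π×0.0593×10.2) = 0.01303 K/W
R_total = 0.1773 K/W
Q = ΔT/R_total = 220/0.1773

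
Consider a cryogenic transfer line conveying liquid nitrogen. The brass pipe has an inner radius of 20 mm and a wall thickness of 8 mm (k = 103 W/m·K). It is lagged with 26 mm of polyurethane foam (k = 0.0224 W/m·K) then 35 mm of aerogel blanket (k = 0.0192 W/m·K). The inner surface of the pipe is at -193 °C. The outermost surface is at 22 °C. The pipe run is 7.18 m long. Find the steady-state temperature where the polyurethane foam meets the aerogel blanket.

T ≈ -79.1 °C

Cylindrical conduction, so R = ln(r₂/r₁)/(2πkL) per layer, in series:
R_brass pipe wall = ln(28/20)/(2π×103×7.18) = 7.241×10^-5 K/W
R_polyurethane foam = ln(54/28)/(2π×0.0224×7.18) = 0.6499 K/W
R_aerogel blanket = ln(89/54)/(2π×0.0192×7.18) = 0.5768 K/W
R_total = 1.227 K/W
Q = ΔT/R_total = 215/1.227
Q = 175 W
T_interface = T_inner + Q·ΣR(inner→interface) = -193 + 175×0.65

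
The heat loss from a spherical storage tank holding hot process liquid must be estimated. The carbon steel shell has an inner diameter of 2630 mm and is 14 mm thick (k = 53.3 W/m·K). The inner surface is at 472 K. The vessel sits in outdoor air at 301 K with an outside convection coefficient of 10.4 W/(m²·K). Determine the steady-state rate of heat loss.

Each spherical layer contributes R = (1/r_i − 1/r_o)/(4πk):
R_carbon steel shell = (1/1.315 − 1/1.329)/(4π×53.3) = 1.196×10^-5 K/W
R_outer film = 1/(h·4πr_o²) = 1/(10.4×4π×1.329²) = 0.004332 K/W
R_total = 0.004344 K/W
Q = ΔT/R_total = 171/0.004344

Q ≈ 39400 W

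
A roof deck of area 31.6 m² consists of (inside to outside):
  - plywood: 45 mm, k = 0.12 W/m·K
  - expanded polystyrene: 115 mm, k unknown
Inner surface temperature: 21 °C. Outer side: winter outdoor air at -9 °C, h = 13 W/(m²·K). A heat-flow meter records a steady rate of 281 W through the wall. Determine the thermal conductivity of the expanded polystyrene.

Thermal resistances in series:
R_plywood = L/(kA) = 0.045/(0.12×31.6) = 0.01187 K/W
R_outer film = 1/(h_o·A) = 1/(13×31.6) = 0.002434 K/W
Sum of known resistances R_other = 0.0143 K/W
Total R = ΔT/Q = 30/281 = 0.1068 K/W
R_expanded polystyrene = R_total − R_other = 0.09246 K/W
k = L/(R·A) = 0.115/(0.09246×31.6)

k ≈ 0.0394 W/(m·K)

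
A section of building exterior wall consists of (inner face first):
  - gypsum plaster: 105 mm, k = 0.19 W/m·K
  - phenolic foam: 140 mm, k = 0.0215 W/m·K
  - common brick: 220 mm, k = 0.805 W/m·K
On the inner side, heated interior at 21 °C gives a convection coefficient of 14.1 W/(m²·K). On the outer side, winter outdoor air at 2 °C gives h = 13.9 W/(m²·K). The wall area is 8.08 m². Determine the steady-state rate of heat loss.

Treating each layer as a thermal resistance in series:
R_inner film = 1/(h_i·A) = 1/(14.1×8.08) = 0.008777 K/W
R_gypsum plaster = L/(kA) = 0.105/(0.19×8.08) = 0.06839 K/W
R_phenolic foam = L/(kA) = 0.14/(0.0215×8.08) = 0.8059 K/W
R_common brick = L/(kA) = 0.22/(0.805×8.08) = 0.03382 K/W
R_outer film = 1/(h_o·A) = 1/(13.9×8.08) = 0.008904 K/W
R_total = 0.9258 K/W
Q = ΔT / R_total = 19 / 0.9258

Q ≈ 20.5 W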